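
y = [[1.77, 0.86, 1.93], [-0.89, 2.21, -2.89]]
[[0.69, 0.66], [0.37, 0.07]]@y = [[0.63, 2.05, -0.58],  [0.59, 0.47, 0.51]]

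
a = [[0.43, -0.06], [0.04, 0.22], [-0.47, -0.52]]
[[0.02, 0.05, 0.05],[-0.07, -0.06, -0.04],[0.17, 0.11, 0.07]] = a@[[0.01, 0.08, 0.09],[-0.34, -0.29, -0.22]]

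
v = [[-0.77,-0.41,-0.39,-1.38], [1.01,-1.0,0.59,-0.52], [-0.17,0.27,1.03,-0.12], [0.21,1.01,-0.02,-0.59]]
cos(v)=[[1.14, 0.23, 0.20, -1.11], [0.97, 0.99, 0.18, 0.15], [-0.09, 0.01, 0.42, -0.0], [-0.24, 0.85, -0.22, 1.35]]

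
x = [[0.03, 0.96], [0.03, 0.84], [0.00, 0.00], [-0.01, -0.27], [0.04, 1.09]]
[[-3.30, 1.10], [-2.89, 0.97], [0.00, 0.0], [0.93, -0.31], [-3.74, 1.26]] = x @ [[1.22, 2.97], [-3.48, 1.05]]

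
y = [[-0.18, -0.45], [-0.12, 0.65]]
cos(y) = [[0.96,  0.10],[0.03,  0.77]]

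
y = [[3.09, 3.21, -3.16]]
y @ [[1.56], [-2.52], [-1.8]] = [[2.42]]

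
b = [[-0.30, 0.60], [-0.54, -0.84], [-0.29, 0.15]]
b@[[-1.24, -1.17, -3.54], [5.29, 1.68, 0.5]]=[[3.55, 1.36, 1.36], [-3.77, -0.78, 1.49], [1.15, 0.59, 1.1]]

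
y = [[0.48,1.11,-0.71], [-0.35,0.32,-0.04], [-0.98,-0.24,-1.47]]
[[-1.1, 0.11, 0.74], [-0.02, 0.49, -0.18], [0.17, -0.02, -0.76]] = y@ [[-0.50, -0.80, 0.79],[-0.58, 0.72, 0.29],[0.31, 0.43, -0.06]]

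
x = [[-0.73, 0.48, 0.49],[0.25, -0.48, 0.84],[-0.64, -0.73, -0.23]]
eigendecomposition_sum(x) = [[(-0.65+0j), 0.47-0.00j, (-0.09+0j)],[(0.47-0j), -0.34+0.00j, (0.07-0j)],[-0.10+0.00j, (0.07-0j), (-0.01+0j)]] + [[-0.04+0.17j, (0.01+0.24j), (0.29+0.02j)], [(-0.11+0.21j), -0.07+0.32j, (0.39+0.12j)], [-0.27-0.11j, (-0.4-0.05j), -0.11+0.48j]] + [[-0.04-0.17j,  (0.01-0.24j),  (0.29-0.02j)],[(-0.11-0.21j),  -0.07-0.32j,  (0.39-0.12j)],[-0.27+0.11j,  -0.40+0.05j,  -0.11-0.48j]]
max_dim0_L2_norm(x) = 1.0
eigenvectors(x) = [[(-0.81+0j), (-0.07-0.41j), (-0.07+0.41j)], [0.58+0.00j, 0.05-0.58j, (0.05+0.58j)], [(-0.12+0j), (0.7+0j), 0.70-0.00j]]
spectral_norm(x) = 1.00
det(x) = -1.00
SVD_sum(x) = [[-0.83,0.22,0.05], [0.3,-0.08,-0.02], [-0.4,0.11,0.03]] + [[0.02, -0.02, 0.42], [0.04, -0.05, 0.87], [-0.01, 0.01, -0.22]] + [[0.08, 0.29, 0.01], [-0.09, -0.35, -0.01], [-0.22, -0.85, -0.03]]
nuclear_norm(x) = 3.00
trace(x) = -1.44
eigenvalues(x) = [(-1+0j), (-0.22+0.97j), (-0.22-0.97j)]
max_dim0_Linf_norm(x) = 0.84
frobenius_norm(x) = 1.73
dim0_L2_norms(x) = [1.0, 1.0, 1.0]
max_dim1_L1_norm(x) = 1.7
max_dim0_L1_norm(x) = 1.69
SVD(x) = [[-0.85, -0.43, -0.30], [0.31, -0.88, 0.37], [-0.42, 0.22, 0.88]] @ diag([1.002931766120301, 0.9992896950044124, 0.9964175720875265]) @ [[0.97, -0.25, -0.06],[-0.05, 0.05, -1.0],[-0.26, -0.97, -0.04]]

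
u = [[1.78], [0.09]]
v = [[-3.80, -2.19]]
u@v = [[-6.76, -3.9], [-0.34, -0.2]]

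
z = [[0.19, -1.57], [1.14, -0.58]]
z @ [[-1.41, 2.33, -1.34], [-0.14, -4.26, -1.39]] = [[-0.05, 7.13, 1.93], [-1.53, 5.13, -0.72]]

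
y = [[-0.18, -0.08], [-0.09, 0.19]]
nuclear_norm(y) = 0.41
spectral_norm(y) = 0.21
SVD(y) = [[0.18, 0.98], [0.98, -0.18]] @ diag([0.2106637985268888, 0.19652166290315787]) @ [[-0.57, 0.82], [-0.82, -0.57]]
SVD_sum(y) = [[-0.02, 0.03], [-0.12, 0.17]] + [[-0.16, -0.11], [0.03, 0.02]]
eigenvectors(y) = [[-0.97, 0.2], [-0.23, -0.98]]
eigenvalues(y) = [-0.2, 0.21]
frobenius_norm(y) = 0.29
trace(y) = 0.01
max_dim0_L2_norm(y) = 0.21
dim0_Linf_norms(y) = [0.18, 0.19]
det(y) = -0.04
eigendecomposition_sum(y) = [[-0.19,-0.04], [-0.04,-0.01]] + [[0.01, -0.04], [-0.05, 0.20]]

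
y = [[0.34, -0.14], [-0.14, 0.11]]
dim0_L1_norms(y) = [0.48, 0.25]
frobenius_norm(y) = 0.41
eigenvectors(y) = [[0.9, 0.43], [-0.43, 0.90]]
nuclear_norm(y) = 0.45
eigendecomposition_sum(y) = [[0.33, -0.16],  [-0.16, 0.07]] + [[0.01, 0.02], [0.02, 0.04]]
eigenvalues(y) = [0.41, 0.04]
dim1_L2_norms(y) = [0.37, 0.18]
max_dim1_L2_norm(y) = 0.37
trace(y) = 0.45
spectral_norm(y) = 0.41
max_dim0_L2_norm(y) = 0.37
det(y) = 0.02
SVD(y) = [[-0.9, 0.43],[0.43, 0.90]] @ diag([0.4061767093199343, 0.04382329068006562]) @ [[-0.9, 0.43], [0.43, 0.90]]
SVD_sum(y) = [[0.33, -0.16], [-0.16, 0.07]] + [[0.01, 0.02], [0.02, 0.04]]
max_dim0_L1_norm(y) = 0.48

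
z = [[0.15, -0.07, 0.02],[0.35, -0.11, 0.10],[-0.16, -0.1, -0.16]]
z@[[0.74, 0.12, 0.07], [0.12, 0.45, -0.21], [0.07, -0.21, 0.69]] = [[0.1,-0.02,0.04], [0.25,-0.03,0.12], [-0.14,-0.03,-0.1]]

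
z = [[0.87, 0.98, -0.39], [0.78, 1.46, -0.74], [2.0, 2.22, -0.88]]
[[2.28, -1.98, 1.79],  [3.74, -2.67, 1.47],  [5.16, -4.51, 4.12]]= z @ [[-0.45, -1.2, 1.98], [2.47, -0.10, 0.51], [-0.65, 2.14, 1.11]]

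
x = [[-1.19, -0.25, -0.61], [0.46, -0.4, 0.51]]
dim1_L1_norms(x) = [2.05, 1.37]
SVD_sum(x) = [[-1.15, -0.05, -0.69],  [0.55, 0.02, 0.33]] + [[-0.04, -0.2, 0.08], [-0.09, -0.42, 0.18]]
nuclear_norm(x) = 2.01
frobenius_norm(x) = 1.58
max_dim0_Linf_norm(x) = 1.19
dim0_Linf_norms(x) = [1.19, 0.4, 0.61]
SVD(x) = [[-0.90, 0.43], [0.43, 0.90]] @ diag([1.4880332347041998, 0.5178388672316475]) @ [[0.85, 0.04, 0.52], [-0.19, -0.91, 0.38]]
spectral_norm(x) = 1.49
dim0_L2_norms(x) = [1.28, 0.47, 0.8]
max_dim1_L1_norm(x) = 2.05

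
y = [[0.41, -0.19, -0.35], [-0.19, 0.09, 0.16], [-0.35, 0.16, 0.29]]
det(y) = -0.000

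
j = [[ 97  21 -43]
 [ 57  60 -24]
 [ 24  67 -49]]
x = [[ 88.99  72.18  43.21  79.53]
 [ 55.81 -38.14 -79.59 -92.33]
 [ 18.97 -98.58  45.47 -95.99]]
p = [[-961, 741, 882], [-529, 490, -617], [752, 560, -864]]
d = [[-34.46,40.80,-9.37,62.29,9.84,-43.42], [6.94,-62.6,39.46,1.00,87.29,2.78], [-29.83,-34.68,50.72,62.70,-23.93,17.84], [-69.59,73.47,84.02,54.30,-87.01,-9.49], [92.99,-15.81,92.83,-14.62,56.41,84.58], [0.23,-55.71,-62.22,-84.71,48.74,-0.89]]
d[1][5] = 2.78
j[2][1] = 67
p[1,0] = -529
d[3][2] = 84.02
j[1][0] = 57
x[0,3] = 79.53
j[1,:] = [57, 60, -24]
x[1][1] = -38.14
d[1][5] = 2.78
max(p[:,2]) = 882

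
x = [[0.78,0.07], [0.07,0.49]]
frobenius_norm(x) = 0.93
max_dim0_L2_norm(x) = 0.78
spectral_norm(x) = 0.80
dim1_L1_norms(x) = [0.85, 0.56]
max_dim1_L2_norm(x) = 0.78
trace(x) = 1.27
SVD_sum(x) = [[0.76, 0.17], [0.17, 0.04]] + [[0.02, -0.10],[-0.1, 0.45]]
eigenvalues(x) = [0.8, 0.47]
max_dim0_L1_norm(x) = 0.85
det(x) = 0.38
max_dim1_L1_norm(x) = 0.85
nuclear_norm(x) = 1.27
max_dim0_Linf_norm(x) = 0.78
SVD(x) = [[-0.97,-0.22], [-0.22,0.97]] @ diag([0.796012421881046, 0.4739875781189538]) @ [[-0.97,  -0.22], [-0.22,  0.97]]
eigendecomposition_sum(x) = [[0.76, 0.17], [0.17, 0.04]] + [[0.02, -0.1], [-0.10, 0.45]]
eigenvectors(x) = [[0.97, -0.22], [0.22, 0.97]]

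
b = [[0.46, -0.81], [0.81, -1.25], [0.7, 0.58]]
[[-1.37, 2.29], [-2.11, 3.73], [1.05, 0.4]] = b@[[0.06,1.98],[1.73,-1.70]]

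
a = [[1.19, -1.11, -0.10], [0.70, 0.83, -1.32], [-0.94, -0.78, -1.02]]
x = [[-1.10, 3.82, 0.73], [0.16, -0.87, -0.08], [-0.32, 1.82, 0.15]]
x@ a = [[0.68, 3.82, -5.68], [-0.34, -0.84, 1.21], [0.75, 1.75, -2.52]]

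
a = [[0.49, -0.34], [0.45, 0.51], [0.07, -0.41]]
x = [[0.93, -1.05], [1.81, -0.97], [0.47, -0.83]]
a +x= [[1.42,-1.39],[2.26,-0.46],[0.54,-1.24]]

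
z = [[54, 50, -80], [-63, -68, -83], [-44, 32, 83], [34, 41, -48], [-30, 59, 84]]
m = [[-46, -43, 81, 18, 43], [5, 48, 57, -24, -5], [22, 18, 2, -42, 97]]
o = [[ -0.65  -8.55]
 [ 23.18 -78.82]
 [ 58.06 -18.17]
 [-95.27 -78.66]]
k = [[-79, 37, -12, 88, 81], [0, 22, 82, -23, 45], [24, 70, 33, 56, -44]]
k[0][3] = 88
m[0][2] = 81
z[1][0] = -63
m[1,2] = 57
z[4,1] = 59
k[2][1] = 70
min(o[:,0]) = -95.27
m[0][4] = 43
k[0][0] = -79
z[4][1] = 59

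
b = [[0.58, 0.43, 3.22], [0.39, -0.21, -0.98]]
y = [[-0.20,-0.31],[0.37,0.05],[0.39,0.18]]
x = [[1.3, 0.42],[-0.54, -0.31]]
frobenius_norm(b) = 3.47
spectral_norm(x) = 1.50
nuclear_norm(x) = 1.61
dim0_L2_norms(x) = [1.41, 0.52]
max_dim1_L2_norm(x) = 1.37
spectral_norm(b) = 3.43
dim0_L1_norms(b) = [0.97, 0.64, 4.2]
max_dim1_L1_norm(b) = 4.23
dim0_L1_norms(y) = [0.96, 0.54]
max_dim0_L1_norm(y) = 0.96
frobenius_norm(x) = 1.50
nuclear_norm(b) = 3.97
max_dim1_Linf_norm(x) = 1.3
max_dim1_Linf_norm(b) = 3.22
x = b @ y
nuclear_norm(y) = 0.86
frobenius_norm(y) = 0.68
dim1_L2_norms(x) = [1.37, 0.62]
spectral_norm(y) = 0.64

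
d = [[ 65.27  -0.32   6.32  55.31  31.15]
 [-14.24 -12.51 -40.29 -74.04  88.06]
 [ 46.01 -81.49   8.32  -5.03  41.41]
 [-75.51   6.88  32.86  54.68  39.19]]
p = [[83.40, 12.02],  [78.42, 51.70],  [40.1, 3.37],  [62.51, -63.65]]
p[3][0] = 62.51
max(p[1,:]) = 78.42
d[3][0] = -75.51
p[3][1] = -63.65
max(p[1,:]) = 78.42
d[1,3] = -74.04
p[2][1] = 3.37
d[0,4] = 31.15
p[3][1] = -63.65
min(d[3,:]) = -75.51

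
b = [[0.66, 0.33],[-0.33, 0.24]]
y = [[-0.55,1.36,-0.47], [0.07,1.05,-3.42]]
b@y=[[-0.34, 1.24, -1.44],[0.20, -0.20, -0.67]]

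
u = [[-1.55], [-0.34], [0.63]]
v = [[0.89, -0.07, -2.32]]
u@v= [[-1.38,0.11,3.6], [-0.3,0.02,0.79], [0.56,-0.04,-1.46]]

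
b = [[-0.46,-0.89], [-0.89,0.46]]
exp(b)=[[1.00, -1.05],[-1.05, 2.09]]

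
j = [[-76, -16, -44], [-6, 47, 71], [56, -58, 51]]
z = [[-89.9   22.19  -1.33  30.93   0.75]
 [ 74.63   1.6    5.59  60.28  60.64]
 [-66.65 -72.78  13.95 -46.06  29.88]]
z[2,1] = -72.78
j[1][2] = 71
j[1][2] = 71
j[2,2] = 51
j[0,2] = -44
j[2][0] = 56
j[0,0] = -76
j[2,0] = 56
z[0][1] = 22.19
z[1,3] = 60.28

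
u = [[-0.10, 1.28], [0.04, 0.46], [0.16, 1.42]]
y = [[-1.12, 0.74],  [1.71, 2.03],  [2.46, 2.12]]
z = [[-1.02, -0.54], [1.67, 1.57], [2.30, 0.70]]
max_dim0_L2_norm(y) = 3.2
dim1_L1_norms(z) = [1.56, 3.24, 3.0]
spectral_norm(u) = 1.97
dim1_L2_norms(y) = [1.34, 2.65, 3.25]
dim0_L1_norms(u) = [0.3, 3.16]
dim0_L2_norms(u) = [0.19, 1.97]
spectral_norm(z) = 3.43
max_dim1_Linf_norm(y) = 2.46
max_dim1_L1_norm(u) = 1.58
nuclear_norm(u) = 2.15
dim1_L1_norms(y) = [1.86, 3.74, 4.58]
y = u + z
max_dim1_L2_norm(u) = 1.43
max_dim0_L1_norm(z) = 4.99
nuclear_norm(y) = 5.54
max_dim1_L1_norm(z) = 3.24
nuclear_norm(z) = 4.19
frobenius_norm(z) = 3.52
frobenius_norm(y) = 4.40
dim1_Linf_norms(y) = [1.12, 2.03, 2.46]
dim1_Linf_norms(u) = [1.28, 0.46, 1.42]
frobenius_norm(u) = 1.98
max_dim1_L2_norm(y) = 3.25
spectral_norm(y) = 4.19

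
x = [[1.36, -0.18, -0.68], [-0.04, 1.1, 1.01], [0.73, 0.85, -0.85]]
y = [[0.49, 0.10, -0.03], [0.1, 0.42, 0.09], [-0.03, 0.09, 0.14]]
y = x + [[-0.87, 0.28, 0.65], [0.14, -0.68, -0.92], [-0.76, -0.76, 0.99]]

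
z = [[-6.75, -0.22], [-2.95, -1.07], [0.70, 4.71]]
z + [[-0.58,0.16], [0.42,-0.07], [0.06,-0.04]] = [[-7.33, -0.06], [-2.53, -1.14], [0.76, 4.67]]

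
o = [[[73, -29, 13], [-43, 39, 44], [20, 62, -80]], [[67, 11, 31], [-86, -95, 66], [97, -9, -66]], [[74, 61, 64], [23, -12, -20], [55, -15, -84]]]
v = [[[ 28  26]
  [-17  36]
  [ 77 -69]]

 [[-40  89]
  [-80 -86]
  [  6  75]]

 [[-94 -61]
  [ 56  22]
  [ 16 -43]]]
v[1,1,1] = -86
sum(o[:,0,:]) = 365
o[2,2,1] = -15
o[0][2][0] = 20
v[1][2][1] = 75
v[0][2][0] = 77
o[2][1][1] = -12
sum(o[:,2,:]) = -20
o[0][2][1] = 62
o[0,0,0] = 73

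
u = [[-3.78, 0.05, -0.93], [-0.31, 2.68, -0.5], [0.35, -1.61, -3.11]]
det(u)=34.900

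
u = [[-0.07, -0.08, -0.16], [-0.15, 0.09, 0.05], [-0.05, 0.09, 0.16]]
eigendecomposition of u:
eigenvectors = [[-0.46,0.81,-0.16], [0.57,0.59,-0.84], [0.68,-0.05,0.52]]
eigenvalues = [0.27, -0.12, 0.03]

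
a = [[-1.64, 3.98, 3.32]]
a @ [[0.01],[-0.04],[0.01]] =[[-0.14]]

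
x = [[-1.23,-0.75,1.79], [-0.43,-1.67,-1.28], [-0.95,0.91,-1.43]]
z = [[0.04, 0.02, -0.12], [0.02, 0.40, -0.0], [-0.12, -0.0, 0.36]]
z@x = [[0.06,  -0.17,  0.22], [-0.2,  -0.68,  -0.48], [-0.19,  0.42,  -0.73]]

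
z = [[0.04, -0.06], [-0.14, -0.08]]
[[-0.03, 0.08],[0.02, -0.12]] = z @ [[-0.36,1.15], [0.33,-0.56]]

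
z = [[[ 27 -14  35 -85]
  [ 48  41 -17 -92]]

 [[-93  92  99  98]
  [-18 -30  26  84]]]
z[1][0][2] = 99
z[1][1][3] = 84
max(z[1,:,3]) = 98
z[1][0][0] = -93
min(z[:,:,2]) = -17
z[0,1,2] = -17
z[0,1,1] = 41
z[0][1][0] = 48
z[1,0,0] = -93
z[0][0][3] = -85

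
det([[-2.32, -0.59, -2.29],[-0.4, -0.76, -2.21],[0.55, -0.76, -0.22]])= 2.624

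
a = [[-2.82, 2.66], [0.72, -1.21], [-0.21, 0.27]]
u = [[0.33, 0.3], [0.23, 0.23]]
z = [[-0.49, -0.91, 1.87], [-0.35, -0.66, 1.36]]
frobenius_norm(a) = 4.14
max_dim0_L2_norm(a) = 2.93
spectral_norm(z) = 2.64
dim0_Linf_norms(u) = [0.33, 0.3]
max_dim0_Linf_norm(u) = 0.33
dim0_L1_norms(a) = [3.75, 4.14]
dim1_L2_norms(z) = [2.14, 1.55]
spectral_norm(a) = 4.12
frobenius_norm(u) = 0.55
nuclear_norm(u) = 0.56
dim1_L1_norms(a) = [5.48, 1.93, 0.48]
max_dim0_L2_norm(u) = 0.4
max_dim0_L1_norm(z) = 3.23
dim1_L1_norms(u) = [0.63, 0.46]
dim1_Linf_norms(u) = [0.33, 0.23]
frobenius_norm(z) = 2.64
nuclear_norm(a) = 4.49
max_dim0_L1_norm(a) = 4.14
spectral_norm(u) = 0.55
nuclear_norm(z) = 2.65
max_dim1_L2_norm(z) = 2.14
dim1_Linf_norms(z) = [1.87, 1.36]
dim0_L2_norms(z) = [0.6, 1.12, 2.31]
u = z @ a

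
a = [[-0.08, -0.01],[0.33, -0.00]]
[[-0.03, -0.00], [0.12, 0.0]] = a @ [[0.36, -0.00],[-0.00, 0.17]]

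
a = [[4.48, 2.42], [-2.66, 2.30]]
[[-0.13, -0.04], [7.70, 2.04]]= a @ [[-1.13, -0.3], [2.04, 0.54]]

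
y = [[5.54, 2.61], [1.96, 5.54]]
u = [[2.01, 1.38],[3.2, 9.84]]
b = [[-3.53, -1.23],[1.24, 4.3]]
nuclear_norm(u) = 11.99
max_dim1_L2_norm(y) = 6.12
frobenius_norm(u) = 10.63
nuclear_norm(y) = 11.10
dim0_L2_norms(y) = [5.88, 6.12]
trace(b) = 0.77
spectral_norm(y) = 7.83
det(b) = -13.65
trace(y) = 11.08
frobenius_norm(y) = 8.49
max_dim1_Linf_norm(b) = 4.3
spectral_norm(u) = 10.53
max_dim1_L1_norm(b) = 5.54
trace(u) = 11.85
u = b + y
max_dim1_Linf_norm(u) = 9.84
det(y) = 25.58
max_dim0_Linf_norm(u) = 9.84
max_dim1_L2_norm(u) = 10.35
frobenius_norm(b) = 5.83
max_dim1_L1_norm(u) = 13.04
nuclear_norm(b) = 7.83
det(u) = 15.36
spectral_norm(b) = 5.21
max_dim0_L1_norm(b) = 5.53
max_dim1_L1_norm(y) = 8.15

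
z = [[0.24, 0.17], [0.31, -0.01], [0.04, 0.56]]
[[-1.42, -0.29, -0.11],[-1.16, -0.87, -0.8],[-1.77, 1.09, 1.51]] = z @ [[-3.85, -2.73, -2.48], [-2.89, 2.14, 2.88]]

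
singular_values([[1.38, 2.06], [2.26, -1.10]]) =[2.66, 2.32]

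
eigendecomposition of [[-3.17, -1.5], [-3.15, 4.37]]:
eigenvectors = [[-0.93, 0.18], [-0.36, -0.98]]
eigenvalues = [-3.75, 4.95]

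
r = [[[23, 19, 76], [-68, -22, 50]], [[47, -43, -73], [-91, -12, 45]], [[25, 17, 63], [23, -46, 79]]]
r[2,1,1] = -46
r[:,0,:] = [[23, 19, 76], [47, -43, -73], [25, 17, 63]]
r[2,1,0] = 23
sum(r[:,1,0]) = -136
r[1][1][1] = -12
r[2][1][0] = 23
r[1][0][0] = 47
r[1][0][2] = -73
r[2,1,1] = -46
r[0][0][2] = 76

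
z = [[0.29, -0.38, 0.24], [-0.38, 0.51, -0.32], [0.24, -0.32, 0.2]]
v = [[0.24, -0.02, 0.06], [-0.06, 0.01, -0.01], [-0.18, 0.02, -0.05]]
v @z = [[0.09, -0.12, 0.08], [-0.02, 0.03, -0.02], [-0.07, 0.09, -0.06]]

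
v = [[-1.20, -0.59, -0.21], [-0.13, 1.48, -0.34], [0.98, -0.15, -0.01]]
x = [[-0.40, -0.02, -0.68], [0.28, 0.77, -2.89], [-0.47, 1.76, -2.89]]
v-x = [[-0.80, -0.57, 0.47],[-0.41, 0.71, 2.55],[1.45, -1.91, 2.88]]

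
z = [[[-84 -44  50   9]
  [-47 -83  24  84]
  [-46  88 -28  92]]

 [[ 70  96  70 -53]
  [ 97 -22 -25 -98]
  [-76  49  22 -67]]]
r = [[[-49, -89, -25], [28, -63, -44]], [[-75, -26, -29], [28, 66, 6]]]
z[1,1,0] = 97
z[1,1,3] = -98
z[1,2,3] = -67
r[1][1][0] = 28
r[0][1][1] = -63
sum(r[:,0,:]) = -293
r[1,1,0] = 28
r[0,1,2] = -44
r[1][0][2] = -29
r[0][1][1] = -63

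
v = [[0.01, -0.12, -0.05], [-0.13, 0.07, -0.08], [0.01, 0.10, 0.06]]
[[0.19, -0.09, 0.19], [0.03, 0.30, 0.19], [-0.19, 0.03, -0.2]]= v@[[0.67, -0.53, -1.49], [-0.66, 1.4, -1.24], [-2.1, -1.72, -1.05]]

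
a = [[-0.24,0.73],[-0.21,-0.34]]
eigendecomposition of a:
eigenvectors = [[0.88+0.00j,0.88-0.00j],[-0.06+0.47j,(-0.06-0.47j)]]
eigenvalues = [(-0.29+0.39j), (-0.29-0.39j)]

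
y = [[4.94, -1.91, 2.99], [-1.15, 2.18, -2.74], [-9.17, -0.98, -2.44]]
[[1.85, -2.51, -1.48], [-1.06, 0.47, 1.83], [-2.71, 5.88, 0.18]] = y @ [[0.17, -0.47, 0.12], [0.13, -0.56, 0.16], [0.42, -0.42, -0.59]]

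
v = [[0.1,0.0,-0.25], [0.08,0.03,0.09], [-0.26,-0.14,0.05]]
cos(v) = [[0.96, -0.02, 0.02],  [0.01, 1.01, 0.01],  [0.02, 0.01, 0.97]]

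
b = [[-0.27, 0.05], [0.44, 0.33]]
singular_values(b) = [0.58, 0.19]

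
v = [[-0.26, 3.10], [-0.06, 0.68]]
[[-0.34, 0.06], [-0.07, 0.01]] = v@[[0.0, -0.0], [-0.11, 0.02]]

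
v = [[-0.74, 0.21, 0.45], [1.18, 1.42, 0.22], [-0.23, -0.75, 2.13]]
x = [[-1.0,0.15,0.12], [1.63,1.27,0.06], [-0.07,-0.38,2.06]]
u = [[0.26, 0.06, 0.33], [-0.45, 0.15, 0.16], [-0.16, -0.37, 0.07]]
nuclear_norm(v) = 4.90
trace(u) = 0.48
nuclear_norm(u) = 1.32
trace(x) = 2.33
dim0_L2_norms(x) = [1.91, 1.33, 2.06]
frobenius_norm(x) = 3.11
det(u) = 0.08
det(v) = -3.15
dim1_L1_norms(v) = [1.4, 2.82, 3.11]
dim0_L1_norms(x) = [2.7, 1.8, 2.24]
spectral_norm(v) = 2.40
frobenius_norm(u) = 0.77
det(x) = -3.21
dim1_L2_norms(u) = [0.42, 0.5, 0.41]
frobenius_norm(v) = 3.07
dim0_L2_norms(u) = [0.54, 0.4, 0.37]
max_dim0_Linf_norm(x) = 2.06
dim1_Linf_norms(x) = [1.0, 1.63, 2.06]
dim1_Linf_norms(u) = [0.33, 0.45, 0.37]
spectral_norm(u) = 0.54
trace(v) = 2.81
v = x + u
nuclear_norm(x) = 4.99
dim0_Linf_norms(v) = [1.18, 1.42, 2.13]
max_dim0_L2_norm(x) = 2.06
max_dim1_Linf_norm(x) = 2.06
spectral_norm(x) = 2.28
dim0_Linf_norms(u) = [0.45, 0.37, 0.33]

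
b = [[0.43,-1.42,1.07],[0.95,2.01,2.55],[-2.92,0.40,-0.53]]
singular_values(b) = [3.74, 2.72, 1.54]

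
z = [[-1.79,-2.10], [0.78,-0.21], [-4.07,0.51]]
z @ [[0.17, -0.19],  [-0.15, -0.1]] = [[0.01,  0.55],[0.16,  -0.13],[-0.77,  0.72]]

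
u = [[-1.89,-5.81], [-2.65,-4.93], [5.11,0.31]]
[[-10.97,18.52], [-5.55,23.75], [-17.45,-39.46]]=u@[[-3.60,-7.68], [3.06,-0.69]]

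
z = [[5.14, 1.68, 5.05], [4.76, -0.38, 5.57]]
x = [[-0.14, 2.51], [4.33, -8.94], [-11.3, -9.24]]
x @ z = [[11.23, -1.19, 13.27], [-20.30, 10.67, -27.93], [-102.06, -15.47, -108.53]]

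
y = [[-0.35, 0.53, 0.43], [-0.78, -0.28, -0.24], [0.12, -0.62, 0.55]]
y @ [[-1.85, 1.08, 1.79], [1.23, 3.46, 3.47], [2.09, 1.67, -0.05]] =[[2.20, 2.17, 1.19], [0.6, -2.21, -2.36], [0.16, -1.1, -1.96]]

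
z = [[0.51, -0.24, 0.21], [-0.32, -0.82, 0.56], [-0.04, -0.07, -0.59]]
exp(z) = [[1.70, -0.23, 0.16], [-0.31, 0.46, 0.25], [-0.03, -0.03, 0.54]]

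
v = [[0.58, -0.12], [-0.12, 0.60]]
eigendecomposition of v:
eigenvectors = [[-0.74, 0.68], [-0.68, -0.74]]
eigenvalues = [0.47, 0.71]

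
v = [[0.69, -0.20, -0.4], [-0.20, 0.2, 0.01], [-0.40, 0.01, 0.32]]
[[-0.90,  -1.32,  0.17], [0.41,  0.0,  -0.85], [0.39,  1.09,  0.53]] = v @ [[-2.86, 1.44, 0.99],[-0.69, 1.19, -3.43],[-2.35, 5.18, 3.00]]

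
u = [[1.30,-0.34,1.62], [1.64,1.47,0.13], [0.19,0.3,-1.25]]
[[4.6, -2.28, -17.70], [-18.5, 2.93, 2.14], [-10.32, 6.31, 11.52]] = u@[[-5.46, 3.87, -1.93], [-7.00, -1.89, 4.36], [5.75, -4.91, -8.46]]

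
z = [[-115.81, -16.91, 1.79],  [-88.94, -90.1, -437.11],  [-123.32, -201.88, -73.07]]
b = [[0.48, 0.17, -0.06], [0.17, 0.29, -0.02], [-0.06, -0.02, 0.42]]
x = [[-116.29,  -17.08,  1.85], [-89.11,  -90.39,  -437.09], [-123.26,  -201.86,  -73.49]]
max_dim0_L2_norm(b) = 0.51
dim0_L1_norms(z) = [328.07, 308.89, 511.97]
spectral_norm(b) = 0.60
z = b + x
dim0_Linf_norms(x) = [123.26, 201.86, 437.09]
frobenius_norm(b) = 0.75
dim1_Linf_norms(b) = [0.48, 0.29, 0.42]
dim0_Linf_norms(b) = [0.48, 0.29, 0.42]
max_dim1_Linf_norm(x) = 437.09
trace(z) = -278.98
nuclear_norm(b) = 1.19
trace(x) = -280.17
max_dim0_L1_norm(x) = 512.43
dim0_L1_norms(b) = [0.71, 0.48, 0.5]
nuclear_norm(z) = 776.21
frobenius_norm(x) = 531.34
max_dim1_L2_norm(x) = 455.15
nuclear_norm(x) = 776.57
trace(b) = 1.19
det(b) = 0.05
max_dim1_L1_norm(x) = 616.59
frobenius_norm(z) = 531.13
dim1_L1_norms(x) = [135.22, 616.59, 398.61]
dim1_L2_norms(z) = [117.05, 455.08, 247.59]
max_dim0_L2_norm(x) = 443.23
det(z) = 8667685.99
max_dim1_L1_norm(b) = 0.71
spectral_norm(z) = 480.16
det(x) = 8692214.95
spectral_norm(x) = 480.41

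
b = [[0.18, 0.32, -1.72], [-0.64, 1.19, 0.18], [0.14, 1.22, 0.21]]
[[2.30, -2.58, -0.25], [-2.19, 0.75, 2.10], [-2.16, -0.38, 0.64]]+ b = [[2.48, -2.26, -1.97], [-2.83, 1.94, 2.28], [-2.02, 0.84, 0.85]]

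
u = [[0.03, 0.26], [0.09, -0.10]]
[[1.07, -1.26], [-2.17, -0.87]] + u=[[1.10, -1.00],  [-2.08, -0.97]]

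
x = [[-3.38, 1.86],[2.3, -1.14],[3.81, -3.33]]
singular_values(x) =[6.82, 0.78]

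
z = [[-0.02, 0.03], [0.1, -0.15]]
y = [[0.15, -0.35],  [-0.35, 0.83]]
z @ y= [[-0.01, 0.03], [0.07, -0.16]]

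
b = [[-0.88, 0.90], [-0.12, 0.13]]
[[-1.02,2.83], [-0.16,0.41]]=b @ [[-2.43, 0.14], [-3.51, 3.28]]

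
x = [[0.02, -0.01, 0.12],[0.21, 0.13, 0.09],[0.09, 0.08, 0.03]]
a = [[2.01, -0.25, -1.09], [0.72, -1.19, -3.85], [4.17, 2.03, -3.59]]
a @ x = [[-0.11,-0.14,0.19], [-0.58,-0.47,-0.14], [0.19,-0.07,0.58]]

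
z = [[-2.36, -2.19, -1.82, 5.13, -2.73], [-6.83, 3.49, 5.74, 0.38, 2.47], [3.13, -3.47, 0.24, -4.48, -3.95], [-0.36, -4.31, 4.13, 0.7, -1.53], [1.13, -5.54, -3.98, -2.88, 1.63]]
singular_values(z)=[12.52, 7.43, 7.32, 5.31, 2.59]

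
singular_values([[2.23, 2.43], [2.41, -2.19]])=[3.3, 3.25]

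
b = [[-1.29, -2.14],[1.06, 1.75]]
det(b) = 0.011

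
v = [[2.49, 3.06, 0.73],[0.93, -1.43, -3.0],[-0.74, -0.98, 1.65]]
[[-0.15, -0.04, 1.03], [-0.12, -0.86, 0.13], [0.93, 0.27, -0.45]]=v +[[-2.64, -3.10, 0.30], [-1.05, 0.57, 3.13], [1.67, 1.25, -2.1]]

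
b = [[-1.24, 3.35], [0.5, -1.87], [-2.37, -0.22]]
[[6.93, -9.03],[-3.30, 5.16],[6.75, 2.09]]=b@[[-2.94, -0.61], [0.98, -2.92]]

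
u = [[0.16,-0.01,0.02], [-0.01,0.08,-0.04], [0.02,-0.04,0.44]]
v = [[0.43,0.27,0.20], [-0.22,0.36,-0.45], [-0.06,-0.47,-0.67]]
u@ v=[[0.07, 0.03, 0.02], [-0.02, 0.04, -0.01], [-0.01, -0.22, -0.27]]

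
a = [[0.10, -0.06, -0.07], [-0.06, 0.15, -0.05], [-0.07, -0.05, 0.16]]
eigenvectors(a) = [[0.72, 0.61, -0.34], [0.49, -0.79, -0.37], [0.5, -0.1, 0.86]]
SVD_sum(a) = [[0.02, 0.03, -0.06], [0.03, 0.03, -0.07], [-0.06, -0.07, 0.16]] + [[0.07, -0.09, -0.01], [-0.09, 0.12, 0.02], [-0.01, 0.02, 0.00]] + [[0.01, 0.00, 0.00], [0.00, 0.00, 0.00], [0.0, 0.00, 0.00]]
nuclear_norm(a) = 0.41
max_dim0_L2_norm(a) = 0.18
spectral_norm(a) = 0.21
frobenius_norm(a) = 0.28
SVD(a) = [[-0.34, 0.61, 0.72], [-0.37, -0.79, 0.49], [0.86, -0.10, 0.5]] @ diag([0.20975282289437105, 0.18971791682881664, 0.010529260276812393]) @ [[-0.34,  -0.37,  0.86], [0.61,  -0.79,  -0.1], [0.72,  0.49,  0.50]]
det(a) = 0.00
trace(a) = 0.41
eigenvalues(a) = [0.01, 0.19, 0.21]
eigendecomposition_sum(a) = [[0.01, 0.0, 0.00], [0.0, 0.0, 0.00], [0.0, 0.00, 0.00]] + [[0.07, -0.09, -0.01], [-0.09, 0.12, 0.02], [-0.01, 0.02, 0.0]] + [[0.02,0.03,-0.06], [0.03,0.03,-0.07], [-0.06,-0.07,0.16]]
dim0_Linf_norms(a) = [0.1, 0.15, 0.16]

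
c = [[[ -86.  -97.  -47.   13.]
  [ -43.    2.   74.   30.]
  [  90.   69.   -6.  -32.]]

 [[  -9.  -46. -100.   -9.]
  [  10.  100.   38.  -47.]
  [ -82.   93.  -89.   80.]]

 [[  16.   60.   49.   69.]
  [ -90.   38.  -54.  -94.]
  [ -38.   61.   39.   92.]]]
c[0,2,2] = -6.0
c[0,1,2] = 74.0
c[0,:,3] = [13.0, 30.0, -32.0]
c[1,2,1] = 93.0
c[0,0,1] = -97.0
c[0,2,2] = -6.0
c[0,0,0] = -86.0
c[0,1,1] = 2.0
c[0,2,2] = -6.0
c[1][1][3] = -47.0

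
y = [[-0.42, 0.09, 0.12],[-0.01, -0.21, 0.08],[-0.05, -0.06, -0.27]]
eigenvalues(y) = [(-0.39+0j), (-0.26+0.07j), (-0.26-0.07j)]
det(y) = -0.03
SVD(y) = [[-0.99, -0.12, -0.06], [0.03, 0.3, -0.95], [0.13, -0.95, -0.29]] @ diag([0.4486764778954403, 0.28204340056382166, 0.2182680425113537]) @ [[0.91, -0.23, -0.34], [0.34, -0.06, 0.94], [0.24, 0.97, -0.02]]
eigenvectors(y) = [[-0.93+0.00j, -0.17+0.37j, -0.17-0.37j], [(0.11+0j), (0.29+0.53j), (0.29-0.53j)], [-0.35+0.00j, -0.68+0.00j, -0.68-0.00j]]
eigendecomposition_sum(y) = [[(-0.44-0j), (0.31-0j), (0.24-0j)], [(0.05+0j), (-0.04+0j), -0.03+0.00j], [-0.17-0.00j, 0.12-0.00j, 0.09-0.00j]] + [[(0.01-0.03j), (-0.11+0.01j), -0.06+0.09j], [(-0.03-0.04j), (-0.09+0.14j), 0.05+0.15j], [(0.06-0.01j), (-0.09-0.16j), -0.18-0.03j]] + [[0.01+0.03j, (-0.11-0.01j), (-0.06-0.09j)], [(-0.03+0.04j), (-0.09-0.14j), (0.05-0.15j)], [0.06+0.01j, -0.09+0.16j, -0.18+0.03j]]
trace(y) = -0.90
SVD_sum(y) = [[-0.41, 0.10, 0.15], [0.01, -0.0, -0.00], [0.05, -0.01, -0.02]] + [[-0.01, 0.00, -0.03], [0.03, -0.01, 0.08], [-0.09, 0.02, -0.25]] + [[-0.00,-0.01,0.0], [-0.05,-0.20,0.00], [-0.02,-0.06,0.0]]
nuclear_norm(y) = 0.95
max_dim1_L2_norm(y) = 0.45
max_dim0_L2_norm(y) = 0.42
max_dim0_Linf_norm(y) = 0.42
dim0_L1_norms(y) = [0.48, 0.36, 0.47]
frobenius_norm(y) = 0.57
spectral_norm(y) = 0.45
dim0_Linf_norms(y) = [0.42, 0.21, 0.27]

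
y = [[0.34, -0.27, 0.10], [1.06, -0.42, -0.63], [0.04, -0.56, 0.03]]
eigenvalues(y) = [(-0.7+0j), (0.32+0.36j), (0.32-0.36j)]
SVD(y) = [[-0.25,-0.36,0.90], [-0.95,0.27,-0.16], [-0.19,-0.89,-0.41]] @ diag([1.3629869137553827, 0.5520790204873862, 0.22130392691785855]) @ [[-0.81, 0.42, 0.42], [0.24, 0.87, -0.42], [0.54, 0.24, 0.80]]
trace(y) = -0.05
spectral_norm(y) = 1.36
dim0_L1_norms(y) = [1.44, 1.25, 0.76]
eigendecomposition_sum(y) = [[(0.09+0j), -0.08+0.00j, -0.08-0.00j], [(0.47+0j), -0.45+0.00j, (-0.45-0j)], [(0.36+0j), -0.34+0.00j, -0.34-0.00j]] + [[0.13+0.26j, (-0.09+0.04j), (0.09-0.12j)], [0.29-0.04j, (0.01+0.11j), (-0.09-0.13j)], [(-0.16+0.31j), -0.11-0.06j, (0.19+0j)]] + [[0.13-0.26j, (-0.09-0.04j), 0.09+0.12j], [(0.29+0.04j), (0.01-0.11j), -0.09+0.13j], [-0.16-0.31j, (-0.11+0.06j), 0.19-0.00j]]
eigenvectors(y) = [[(-0.15+0j), 0.32-0.43j, 0.32+0.43j], [-0.79+0.00j, (-0.32-0.45j), (-0.32+0.45j)], [-0.60+0.00j, 0.65+0.00j, (0.65-0j)]]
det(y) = -0.17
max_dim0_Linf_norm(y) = 1.06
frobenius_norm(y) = 1.49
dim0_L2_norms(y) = [1.11, 0.75, 0.64]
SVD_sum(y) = [[0.28, -0.15, -0.14],  [1.04, -0.54, -0.54],  [0.21, -0.11, -0.11]] + [[-0.05, -0.17, 0.08], [0.04, 0.13, -0.06], [-0.12, -0.43, 0.21]] + [[0.11, 0.05, 0.16], [-0.02, -0.01, -0.03], [-0.05, -0.02, -0.07]]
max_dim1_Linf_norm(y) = 1.06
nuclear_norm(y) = 2.14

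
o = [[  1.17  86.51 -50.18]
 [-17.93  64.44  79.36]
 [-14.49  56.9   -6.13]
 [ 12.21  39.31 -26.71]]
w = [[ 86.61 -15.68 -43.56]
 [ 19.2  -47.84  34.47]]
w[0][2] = -43.56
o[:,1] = [86.51, 64.44, 56.9, 39.31]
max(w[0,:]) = 86.61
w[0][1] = -15.68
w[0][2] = -43.56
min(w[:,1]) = -47.84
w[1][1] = -47.84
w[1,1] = -47.84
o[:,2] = [-50.18, 79.36, -6.13, -26.71]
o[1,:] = [-17.93, 64.44, 79.36]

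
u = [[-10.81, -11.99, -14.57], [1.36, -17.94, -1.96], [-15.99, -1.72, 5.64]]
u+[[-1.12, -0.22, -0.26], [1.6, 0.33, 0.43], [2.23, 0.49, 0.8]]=[[-11.93, -12.21, -14.83], [2.96, -17.61, -1.53], [-13.76, -1.23, 6.44]]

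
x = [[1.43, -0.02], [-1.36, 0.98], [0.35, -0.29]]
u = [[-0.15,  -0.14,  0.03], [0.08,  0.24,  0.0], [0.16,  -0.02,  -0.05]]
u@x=[[-0.01, -0.14], [-0.21, 0.23], [0.24, -0.01]]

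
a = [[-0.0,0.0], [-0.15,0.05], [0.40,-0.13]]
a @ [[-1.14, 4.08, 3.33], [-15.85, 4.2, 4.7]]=[[0.0,0.00,0.00], [-0.62,-0.40,-0.26], [1.60,1.09,0.72]]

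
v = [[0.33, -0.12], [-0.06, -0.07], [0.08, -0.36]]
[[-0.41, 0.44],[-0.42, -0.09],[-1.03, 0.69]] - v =[[-0.74,0.56], [-0.36,-0.02], [-1.11,1.05]]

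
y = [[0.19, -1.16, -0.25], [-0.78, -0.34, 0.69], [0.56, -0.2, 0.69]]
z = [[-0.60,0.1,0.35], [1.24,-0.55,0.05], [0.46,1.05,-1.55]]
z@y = [[0.0, 0.59, 0.46], [0.69, -1.26, -0.66], [-1.6, -0.58, -0.46]]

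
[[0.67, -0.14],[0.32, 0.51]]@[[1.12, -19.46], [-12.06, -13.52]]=[[2.44, -11.15], [-5.79, -13.12]]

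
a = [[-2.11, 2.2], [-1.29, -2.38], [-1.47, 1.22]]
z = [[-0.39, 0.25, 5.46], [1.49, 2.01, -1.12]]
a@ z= [[4.1, 3.89, -13.98],[-3.04, -5.11, -4.38],[2.39, 2.08, -9.39]]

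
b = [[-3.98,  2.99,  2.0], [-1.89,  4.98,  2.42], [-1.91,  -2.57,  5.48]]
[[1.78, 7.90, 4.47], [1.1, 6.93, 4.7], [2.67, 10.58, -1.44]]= b @[[-0.33, -0.99, -0.6], [-0.07, 0.2, 0.77], [0.34, 1.68, -0.11]]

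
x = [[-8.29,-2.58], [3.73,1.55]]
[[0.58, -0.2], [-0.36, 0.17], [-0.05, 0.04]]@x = [[-5.55,-1.81],[3.62,1.19],[0.56,0.19]]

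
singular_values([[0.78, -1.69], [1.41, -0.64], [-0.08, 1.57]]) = [2.64, 1.16]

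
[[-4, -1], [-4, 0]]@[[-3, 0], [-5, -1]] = [[17, 1], [12, 0]]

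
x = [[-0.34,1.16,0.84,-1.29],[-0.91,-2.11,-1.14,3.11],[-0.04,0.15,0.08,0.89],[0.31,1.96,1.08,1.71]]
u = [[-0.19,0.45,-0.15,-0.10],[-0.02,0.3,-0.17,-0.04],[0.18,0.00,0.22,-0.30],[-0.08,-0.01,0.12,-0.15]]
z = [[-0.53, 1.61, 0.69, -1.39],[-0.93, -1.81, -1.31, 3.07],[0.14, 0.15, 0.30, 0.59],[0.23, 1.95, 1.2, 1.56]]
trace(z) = -0.48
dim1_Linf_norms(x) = [1.29, 3.11, 0.89, 1.96]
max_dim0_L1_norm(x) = 7.0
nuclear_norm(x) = 8.12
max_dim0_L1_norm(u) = 0.76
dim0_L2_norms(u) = [0.27, 0.54, 0.34, 0.35]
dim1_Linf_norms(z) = [1.61, 3.07, 0.59, 1.95]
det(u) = 0.00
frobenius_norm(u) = 0.78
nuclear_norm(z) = 8.41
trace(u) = 0.18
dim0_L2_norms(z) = [1.1, 3.11, 1.93, 3.76]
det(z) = 1.58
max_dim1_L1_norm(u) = 0.89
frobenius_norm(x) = 5.38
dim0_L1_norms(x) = [1.6, 5.38, 3.14, 7.0]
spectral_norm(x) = 4.45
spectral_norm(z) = 4.42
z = x + u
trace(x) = -0.66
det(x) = 0.00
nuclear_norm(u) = 1.25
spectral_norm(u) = 0.63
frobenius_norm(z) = 5.36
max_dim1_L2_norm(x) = 4.03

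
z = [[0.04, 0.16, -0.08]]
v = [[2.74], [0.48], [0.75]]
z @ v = [[0.13]]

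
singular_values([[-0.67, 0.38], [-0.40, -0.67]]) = [0.79, 0.77]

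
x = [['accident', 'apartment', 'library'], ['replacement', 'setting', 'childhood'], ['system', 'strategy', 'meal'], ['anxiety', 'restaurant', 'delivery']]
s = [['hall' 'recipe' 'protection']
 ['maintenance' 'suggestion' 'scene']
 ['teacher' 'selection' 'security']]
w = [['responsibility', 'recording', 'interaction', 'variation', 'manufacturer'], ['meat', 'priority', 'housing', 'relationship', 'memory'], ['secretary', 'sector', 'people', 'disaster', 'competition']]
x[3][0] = 'anxiety'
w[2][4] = 'competition'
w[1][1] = 'priority'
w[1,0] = 'meat'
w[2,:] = ['secretary', 'sector', 'people', 'disaster', 'competition']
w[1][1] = 'priority'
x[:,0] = ['accident', 'replacement', 'system', 'anxiety']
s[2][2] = 'security'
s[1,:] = ['maintenance', 'suggestion', 'scene']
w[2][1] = 'sector'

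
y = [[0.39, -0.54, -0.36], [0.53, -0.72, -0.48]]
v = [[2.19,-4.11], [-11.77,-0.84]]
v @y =[[-1.32, 1.78, 1.18], [-5.04, 6.96, 4.64]]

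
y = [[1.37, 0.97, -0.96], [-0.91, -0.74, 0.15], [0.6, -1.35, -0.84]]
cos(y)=[[0.73,  -1.01,  0.23], [0.29,  1.31,  -0.33], [-0.81,  -1.30,  1.08]]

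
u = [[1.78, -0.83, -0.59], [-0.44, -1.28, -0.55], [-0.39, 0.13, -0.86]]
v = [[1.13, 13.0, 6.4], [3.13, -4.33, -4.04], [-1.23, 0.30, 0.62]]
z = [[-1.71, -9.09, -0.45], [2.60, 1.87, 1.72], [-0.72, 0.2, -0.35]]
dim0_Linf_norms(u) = [1.78, 1.28, 0.86]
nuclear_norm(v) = 19.64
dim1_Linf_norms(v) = [13.0, 4.33, 1.23]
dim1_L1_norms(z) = [11.25, 6.19, 1.27]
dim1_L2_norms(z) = [9.26, 3.64, 0.83]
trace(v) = -2.58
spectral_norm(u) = 2.09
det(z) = 3.85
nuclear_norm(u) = 4.40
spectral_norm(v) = 15.58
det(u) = 2.55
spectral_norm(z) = 9.59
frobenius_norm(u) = 2.69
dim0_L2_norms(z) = [3.19, 9.28, 1.81]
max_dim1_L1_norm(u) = 3.2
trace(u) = -0.36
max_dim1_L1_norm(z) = 11.25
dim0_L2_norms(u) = [1.87, 1.53, 1.18]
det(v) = 9.63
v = z @ u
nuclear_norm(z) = 12.50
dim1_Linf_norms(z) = [9.09, 2.6, 0.72]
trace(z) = -0.19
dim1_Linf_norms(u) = [1.78, 1.28, 0.86]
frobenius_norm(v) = 16.07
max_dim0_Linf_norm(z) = 9.09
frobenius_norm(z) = 9.98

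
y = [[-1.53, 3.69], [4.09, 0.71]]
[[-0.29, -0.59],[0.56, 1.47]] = y @[[0.14, 0.36], [-0.02, -0.01]]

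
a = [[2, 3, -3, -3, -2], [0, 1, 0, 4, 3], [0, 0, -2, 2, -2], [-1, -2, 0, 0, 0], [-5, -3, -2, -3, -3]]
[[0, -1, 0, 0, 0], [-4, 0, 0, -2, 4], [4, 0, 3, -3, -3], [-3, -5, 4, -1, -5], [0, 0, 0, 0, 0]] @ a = [[0, -1, 0, -4, -3], [-26, -20, 4, 0, -4], [26, 27, -12, 3, -5], [20, 3, 11, 12, -2], [0, 0, 0, 0, 0]]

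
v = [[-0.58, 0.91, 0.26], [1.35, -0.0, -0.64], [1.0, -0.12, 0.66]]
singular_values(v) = [1.84, 0.93, 0.81]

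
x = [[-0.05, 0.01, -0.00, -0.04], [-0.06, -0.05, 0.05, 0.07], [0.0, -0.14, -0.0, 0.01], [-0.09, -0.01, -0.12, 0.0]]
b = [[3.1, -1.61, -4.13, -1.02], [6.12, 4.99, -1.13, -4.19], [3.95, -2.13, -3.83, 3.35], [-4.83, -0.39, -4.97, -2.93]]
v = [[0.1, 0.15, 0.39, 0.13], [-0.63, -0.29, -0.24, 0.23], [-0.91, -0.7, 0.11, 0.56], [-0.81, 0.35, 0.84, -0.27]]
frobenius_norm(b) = 14.64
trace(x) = -0.10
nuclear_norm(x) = 0.46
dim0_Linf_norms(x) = [0.09, 0.14, 0.12, 0.07]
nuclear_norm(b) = 26.52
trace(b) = 1.33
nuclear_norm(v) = 3.29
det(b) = 843.67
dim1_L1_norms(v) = [0.77, 1.39, 2.28, 2.27]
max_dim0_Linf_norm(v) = 0.91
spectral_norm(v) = 1.54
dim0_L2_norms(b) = [9.27, 5.67, 7.6, 6.2]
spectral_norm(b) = 9.78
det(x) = -0.00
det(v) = -0.10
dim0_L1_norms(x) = [0.2, 0.21, 0.17, 0.12]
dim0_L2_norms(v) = [1.38, 0.85, 0.96, 0.68]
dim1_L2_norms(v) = [0.45, 0.77, 1.28, 1.25]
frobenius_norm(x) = 0.24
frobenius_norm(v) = 2.00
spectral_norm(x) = 0.16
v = x @ b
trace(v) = -0.35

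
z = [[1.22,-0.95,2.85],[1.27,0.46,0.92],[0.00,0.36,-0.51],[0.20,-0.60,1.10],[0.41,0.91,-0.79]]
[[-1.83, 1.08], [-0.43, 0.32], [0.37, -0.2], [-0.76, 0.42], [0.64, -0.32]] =z@[[-0.25, 0.23], [0.50, -0.30], [-0.37, 0.18]]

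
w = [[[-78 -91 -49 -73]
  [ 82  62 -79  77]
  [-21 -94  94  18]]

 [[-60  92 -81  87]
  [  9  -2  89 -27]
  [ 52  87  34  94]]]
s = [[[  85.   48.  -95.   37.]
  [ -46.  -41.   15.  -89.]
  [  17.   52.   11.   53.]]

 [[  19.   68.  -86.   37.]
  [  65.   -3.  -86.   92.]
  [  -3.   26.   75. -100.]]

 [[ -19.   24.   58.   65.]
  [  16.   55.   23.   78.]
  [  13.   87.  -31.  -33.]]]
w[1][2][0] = 52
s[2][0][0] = -19.0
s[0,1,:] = [-46.0, -41.0, 15.0, -89.0]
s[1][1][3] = 92.0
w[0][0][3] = -73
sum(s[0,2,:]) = 133.0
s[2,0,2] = 58.0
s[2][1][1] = 55.0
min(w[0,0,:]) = -91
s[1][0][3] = 37.0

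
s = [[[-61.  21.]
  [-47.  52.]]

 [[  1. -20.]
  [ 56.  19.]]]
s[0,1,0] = -47.0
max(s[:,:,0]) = 56.0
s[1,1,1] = 19.0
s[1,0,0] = 1.0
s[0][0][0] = -61.0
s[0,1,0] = -47.0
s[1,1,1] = 19.0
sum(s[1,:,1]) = -1.0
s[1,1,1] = 19.0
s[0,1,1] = 52.0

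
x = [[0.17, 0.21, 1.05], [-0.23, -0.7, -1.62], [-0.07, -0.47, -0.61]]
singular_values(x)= [2.2, 0.29, 0.0]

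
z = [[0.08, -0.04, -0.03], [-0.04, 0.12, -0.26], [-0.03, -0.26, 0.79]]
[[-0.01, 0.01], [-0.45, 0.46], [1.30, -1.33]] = z @ [[0.23, -0.24], [-0.37, 0.38], [1.53, -1.57]]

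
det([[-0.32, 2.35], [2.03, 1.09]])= -5.119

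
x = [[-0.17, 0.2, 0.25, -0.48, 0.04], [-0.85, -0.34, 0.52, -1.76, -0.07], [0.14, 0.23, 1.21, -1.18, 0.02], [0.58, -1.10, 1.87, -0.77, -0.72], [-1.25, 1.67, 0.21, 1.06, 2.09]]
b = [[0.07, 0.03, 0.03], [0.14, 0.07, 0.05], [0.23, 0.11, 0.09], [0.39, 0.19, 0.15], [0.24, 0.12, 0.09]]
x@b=[[-0.1,-0.05,-0.04],[-0.69,-0.33,-0.27],[-0.14,-0.07,-0.05],[-0.16,-0.09,-0.05],[1.11,0.55,0.41]]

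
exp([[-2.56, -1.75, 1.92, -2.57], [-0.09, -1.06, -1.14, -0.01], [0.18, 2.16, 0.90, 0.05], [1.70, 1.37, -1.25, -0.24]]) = [[-0.14, 0.96, 1.69, -0.40], [-0.03, -0.39, -0.91, 0.03], [0.03, 1.56, 1.13, -0.03], [0.22, -0.43, -0.47, 0.14]]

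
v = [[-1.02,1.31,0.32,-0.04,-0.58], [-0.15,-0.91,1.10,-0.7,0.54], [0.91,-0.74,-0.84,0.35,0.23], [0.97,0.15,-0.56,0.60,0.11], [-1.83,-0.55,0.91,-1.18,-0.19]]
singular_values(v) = [3.25, 2.14, 0.84, 0.0, 0.0]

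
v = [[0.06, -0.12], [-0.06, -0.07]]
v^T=[[0.06,-0.06], [-0.12,-0.07]]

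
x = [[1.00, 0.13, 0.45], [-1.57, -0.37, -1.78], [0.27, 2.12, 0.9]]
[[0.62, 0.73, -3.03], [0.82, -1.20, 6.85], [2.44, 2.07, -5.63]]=x @[[1.27, 0.65, -2.06], [1.82, 0.93, -1.68], [-1.96, -0.09, -1.68]]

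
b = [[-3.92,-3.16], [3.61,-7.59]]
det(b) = 41.16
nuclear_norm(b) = 13.35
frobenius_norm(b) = 9.80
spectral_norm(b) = 8.53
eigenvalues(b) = [(-5.75+2.84j), (-5.75-2.84j)]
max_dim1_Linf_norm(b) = 7.59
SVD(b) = [[0.2, 0.98], [0.98, -0.2]] @ diag([8.52543735754086, 4.827951725384868]) @ [[0.32, -0.95], [-0.95, -0.32]]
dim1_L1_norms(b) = [7.08, 11.2]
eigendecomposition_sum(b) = [[(-1.96+3.28j), -1.58-3.21j], [1.81+3.66j, (-3.79-0.44j)]] + [[(-1.96-3.28j), -1.58+3.21j],[1.80-3.66j, (-3.79+0.44j)]]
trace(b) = -11.51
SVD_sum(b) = [[0.56, -1.64], [2.68, -7.91]] + [[-4.48, -1.52], [0.93, 0.32]]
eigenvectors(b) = [[(0.37+0.57j), 0.37-0.57j],[(0.73+0j), (0.73-0j)]]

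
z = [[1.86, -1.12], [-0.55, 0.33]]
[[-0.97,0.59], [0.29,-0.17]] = z @[[-0.03, -0.06], [0.82, -0.63]]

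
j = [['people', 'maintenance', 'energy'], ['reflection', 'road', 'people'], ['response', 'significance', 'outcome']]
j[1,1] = 'road'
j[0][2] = 'energy'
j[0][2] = 'energy'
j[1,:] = ['reflection', 'road', 'people']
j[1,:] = ['reflection', 'road', 'people']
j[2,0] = 'response'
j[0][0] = 'people'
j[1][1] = 'road'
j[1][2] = 'people'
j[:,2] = ['energy', 'people', 'outcome']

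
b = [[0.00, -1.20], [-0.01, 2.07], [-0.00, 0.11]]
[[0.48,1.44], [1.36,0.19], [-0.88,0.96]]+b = [[0.48, 0.24], [1.35, 2.26], [-0.88, 1.07]]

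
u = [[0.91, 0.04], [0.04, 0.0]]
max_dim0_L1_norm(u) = 0.95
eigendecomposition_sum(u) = [[0.91, 0.04], [0.04, 0.0]] + [[-0.00, 0.00], [0.00, -0.00]]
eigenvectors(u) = [[1.0,-0.04], [0.04,1.0]]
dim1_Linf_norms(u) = [0.91, 0.04]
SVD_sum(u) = [[0.91,0.04], [0.04,0.00]] + [[-0.00,0.0], [0.00,-0.0]]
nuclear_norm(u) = 0.91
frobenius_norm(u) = 0.91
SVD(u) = [[-1.00,  -0.04], [-0.04,  1.0]] @ diag([0.9117548576643713, 0.0017548576643712063]) @ [[-1.00, -0.04], [0.04, -1.00]]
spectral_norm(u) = 0.91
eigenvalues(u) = [0.91, -0.0]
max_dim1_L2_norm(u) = 0.91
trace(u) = 0.91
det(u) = -0.00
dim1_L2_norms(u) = [0.91, 0.04]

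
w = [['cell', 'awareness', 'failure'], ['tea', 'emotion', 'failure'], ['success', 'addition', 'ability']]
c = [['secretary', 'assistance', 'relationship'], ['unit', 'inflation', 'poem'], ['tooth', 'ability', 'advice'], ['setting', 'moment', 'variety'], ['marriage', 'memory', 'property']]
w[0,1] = 'awareness'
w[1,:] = ['tea', 'emotion', 'failure']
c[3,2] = 'variety'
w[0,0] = 'cell'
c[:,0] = ['secretary', 'unit', 'tooth', 'setting', 'marriage']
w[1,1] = 'emotion'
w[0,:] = ['cell', 'awareness', 'failure']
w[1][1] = 'emotion'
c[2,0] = 'tooth'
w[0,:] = ['cell', 'awareness', 'failure']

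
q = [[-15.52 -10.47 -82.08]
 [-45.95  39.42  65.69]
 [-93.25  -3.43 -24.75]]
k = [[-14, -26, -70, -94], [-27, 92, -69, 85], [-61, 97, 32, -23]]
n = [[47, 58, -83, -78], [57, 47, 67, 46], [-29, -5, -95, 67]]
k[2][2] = 32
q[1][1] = 39.42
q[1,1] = 39.42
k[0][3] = -94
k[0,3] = -94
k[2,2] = 32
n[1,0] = 57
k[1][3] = 85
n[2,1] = -5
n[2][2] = -95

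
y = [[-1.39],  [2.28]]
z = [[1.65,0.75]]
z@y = [[-0.58]]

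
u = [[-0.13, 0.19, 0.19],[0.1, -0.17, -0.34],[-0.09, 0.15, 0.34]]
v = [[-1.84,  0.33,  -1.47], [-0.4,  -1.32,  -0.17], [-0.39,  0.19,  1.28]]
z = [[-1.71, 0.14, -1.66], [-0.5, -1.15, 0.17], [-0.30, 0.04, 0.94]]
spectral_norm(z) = 2.44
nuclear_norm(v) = 5.05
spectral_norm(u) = 0.62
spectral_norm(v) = 2.46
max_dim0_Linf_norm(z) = 1.71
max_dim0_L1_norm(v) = 2.92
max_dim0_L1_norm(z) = 2.77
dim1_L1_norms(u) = [0.51, 0.61, 0.58]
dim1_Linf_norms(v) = [1.84, 1.32, 1.28]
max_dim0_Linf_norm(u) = 0.34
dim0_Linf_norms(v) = [1.84, 1.32, 1.47]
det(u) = 0.00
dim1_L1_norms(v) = [3.64, 1.89, 1.86]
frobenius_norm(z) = 2.88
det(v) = 4.11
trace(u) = 0.04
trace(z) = -1.92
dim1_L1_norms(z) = [3.51, 1.82, 1.28]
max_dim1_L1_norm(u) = 0.61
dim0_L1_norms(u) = [0.32, 0.51, 0.87]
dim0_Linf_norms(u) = [0.13, 0.19, 0.34]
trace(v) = -1.88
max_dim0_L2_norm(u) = 0.52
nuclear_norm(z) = 4.54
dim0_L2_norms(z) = [1.81, 1.16, 1.92]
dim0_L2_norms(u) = [0.19, 0.3, 0.52]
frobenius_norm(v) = 3.07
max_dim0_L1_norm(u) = 0.87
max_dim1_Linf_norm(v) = 1.84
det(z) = 2.52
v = u + z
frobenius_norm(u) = 0.62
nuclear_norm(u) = 0.72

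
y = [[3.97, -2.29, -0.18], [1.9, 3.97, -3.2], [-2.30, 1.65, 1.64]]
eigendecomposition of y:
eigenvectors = [[(0.01-0.53j), 0.01+0.53j, (0.48+0j)], [(-0.74+0j), -0.74-0.00j, 0.51+0.00j], [0.05+0.42j, 0.05-0.42j, (0.71+0j)]]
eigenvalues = [(4.15+3.19j), (4.15-3.19j), (1.27+0j)]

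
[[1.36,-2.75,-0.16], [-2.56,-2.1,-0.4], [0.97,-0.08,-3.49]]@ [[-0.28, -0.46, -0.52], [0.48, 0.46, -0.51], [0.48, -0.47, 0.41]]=[[-1.78, -1.82, 0.63], [-0.48, 0.40, 2.24], [-1.99, 1.16, -1.89]]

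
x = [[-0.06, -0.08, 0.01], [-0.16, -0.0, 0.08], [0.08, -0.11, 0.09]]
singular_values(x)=[0.19, 0.17, 0.06]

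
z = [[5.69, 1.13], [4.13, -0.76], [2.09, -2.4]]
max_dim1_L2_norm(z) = 5.8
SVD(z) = [[-0.77,0.49], [-0.57,-0.22], [-0.3,-0.84]] @ diag([7.339308140705264, 2.7477547226376347]) @ [[-1.00, 0.04],  [0.04, 1.0]]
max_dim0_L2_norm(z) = 7.33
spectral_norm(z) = 7.34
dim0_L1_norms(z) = [11.91, 4.29]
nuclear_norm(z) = 10.09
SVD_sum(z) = [[5.64, -0.21], [4.15, -0.15], [2.18, -0.08]] + [[0.05, 1.34], [-0.02, -0.61], [-0.09, -2.32]]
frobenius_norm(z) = 7.84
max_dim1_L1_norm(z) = 6.82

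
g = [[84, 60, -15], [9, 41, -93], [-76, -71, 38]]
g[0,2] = -15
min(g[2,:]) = -76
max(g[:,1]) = 60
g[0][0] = 84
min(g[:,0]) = -76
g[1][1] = 41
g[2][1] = -71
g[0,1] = 60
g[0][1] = 60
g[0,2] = -15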